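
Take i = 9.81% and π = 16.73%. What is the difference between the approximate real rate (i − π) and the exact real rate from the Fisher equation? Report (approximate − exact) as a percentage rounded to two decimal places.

-0.99%

Approximate: r ≈ 9.810% − 16.730% = -6.9200%
Exact: (1 + 0.0981)/(1 + 0.1673) − 1 = -5.9282%
Error = -6.9200% − (-5.9282%) = -0.9918% → -0.99%.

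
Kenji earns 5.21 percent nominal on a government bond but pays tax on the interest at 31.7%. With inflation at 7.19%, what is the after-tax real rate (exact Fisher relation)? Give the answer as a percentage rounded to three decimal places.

After-tax nominal return = 5.21% × (1 − 0.317) = 3.55843%.
1 + r = 1.0355843 / 1.07190 = 0.966120
After-tax real rate = 0.966120 − 1 → -3.388%.

-3.388%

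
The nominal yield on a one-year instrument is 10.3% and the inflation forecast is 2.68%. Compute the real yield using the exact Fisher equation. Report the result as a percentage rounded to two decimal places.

1 + r = 1.10300 / 1.02680 = 1.074211
r = 1.074211 − 1 = 7.4211%, i.e. 7.42%.

7.42%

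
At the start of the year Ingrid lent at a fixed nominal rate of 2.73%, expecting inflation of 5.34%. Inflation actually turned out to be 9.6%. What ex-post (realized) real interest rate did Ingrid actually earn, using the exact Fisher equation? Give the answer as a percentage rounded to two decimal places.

Ex-post: (1 + 0.0273)/(1 + 0.0960) − 1 = -6.2682%
So the realized real rate is -6.27%.

-6.27%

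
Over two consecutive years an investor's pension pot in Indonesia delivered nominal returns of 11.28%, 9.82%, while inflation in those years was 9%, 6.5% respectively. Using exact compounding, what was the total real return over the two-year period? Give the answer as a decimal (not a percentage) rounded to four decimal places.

0.0527

Nominal growth factor = 1.1128 × 1.0982 = 1.222077
Price-level growth factor = 1.0900 × 1.0650 = 1.160850
Real growth factor = 1.222077 / 1.160850 = 1.052743
Total real return = 1.052743 − 1 → 0.0527.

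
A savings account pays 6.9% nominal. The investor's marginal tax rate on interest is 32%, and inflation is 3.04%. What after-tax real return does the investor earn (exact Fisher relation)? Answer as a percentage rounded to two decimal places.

After-tax nominal return = 6.9% × (1 − 0.32) = 4.6920%.
1 + r = 1.04692 / 1.03040 = 1.016033
After-tax real rate = 1.016033 − 1 → 1.60%.

1.60%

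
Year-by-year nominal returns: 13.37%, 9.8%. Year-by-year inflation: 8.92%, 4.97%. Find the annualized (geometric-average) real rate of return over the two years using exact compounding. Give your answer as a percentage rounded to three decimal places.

Nominal growth factor = 1.1337 × 1.0980 = 1.24480260
Price-level growth factor = 1.0892 × 1.0497 = 1.14333324
Real growth factor = 1.24480260 / 1.14333324 = 1.08874872
Annualized real rate = 1.08874872^(1/2) − 1 = 4.3431% → 4.343%.

4.343%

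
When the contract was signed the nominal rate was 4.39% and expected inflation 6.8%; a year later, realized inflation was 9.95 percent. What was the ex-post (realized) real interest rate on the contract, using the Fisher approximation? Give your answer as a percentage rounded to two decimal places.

Ex-post: 4.39% − 9.95% = -5.560%
So the realized real rate is -5.56%.

-5.56%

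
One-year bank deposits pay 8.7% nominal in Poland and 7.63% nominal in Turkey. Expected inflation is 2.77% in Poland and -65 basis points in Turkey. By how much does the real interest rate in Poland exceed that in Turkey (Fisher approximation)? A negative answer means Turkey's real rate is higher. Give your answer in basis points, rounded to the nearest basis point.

-235 basis points

Poland: 8.7% − 2.77% = 5.930%
Turkey: 7.63% − (-0.65%) = 8.280%
Differential = -2.350% → -235 basis points.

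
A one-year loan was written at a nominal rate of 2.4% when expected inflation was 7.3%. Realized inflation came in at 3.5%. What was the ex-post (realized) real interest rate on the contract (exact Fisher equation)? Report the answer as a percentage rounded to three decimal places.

-1.063%

Ex-post: (1 + 0.0240)/(1 + 0.0350) − 1 = -1.0628%
So the realized real rate is -1.063%.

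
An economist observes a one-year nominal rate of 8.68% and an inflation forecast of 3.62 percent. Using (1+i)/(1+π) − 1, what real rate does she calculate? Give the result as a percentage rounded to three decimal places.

4.883%

1 + r = 1.08680 / 1.03620 = 1.048832
r = 1.048832 − 1 = 4.8832%, i.e. 4.883%.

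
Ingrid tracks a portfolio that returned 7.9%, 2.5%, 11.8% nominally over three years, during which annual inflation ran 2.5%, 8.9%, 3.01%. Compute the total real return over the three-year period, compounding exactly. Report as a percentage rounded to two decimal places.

Compound the nominal returns: 1.0790 × 1.0250 × 1.1180 = 1.236480.
Compound inflation: 1.0250 × 1.0890 × 1.0301 = 1.149823.
Deflate: 1.236480 / 1.149823 = 1.075365.
Total real return = 1.075365 − 1 → 7.54%.

7.54%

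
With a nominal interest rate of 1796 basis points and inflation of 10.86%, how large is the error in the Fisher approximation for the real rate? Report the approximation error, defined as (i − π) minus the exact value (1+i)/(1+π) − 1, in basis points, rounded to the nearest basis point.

70 basis points

Approximate: r ≈ 17.960% − 10.860% = 7.1000%
Exact: (1 + 0.1796)/(1 + 0.1086) − 1 = 6.4045%
Error = 7.1000% − 6.4045% = 0.6955% → 70 basis points.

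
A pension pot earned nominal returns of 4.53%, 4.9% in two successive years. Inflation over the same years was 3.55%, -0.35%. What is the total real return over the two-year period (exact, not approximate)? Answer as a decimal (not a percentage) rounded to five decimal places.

0.06265

Nominal growth factor = 1.0453 × 1.0490 = 1.096520
Price-level growth factor = 1.0355 × 0.9965 = 1.031876
Real growth factor = 1.096520 / 1.031876 = 1.062647
Total real return = 1.062647 − 1 → 0.06265.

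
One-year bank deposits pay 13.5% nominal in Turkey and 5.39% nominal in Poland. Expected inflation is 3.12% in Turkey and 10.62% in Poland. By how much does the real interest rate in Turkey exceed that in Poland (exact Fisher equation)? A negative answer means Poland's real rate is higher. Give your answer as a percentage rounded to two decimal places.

Turkey: (1 + 0.1350)/(1 + 0.0312) − 1 = 10.0659%
Poland: (1 + 0.0539)/(1 + 0.1062) − 1 = -4.7279%
Differential = 10.0659% − (-4.7279%) = 14.7938% → 14.79%.

14.79%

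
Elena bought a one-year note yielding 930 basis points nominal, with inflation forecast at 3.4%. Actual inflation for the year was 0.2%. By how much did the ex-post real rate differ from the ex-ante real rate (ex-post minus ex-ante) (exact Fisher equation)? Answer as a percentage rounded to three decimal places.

Ex-ante: (1 + 0.0930)/(1 + 0.0340) − 1 = 5.7060%
Ex-post: (1 + 0.0930)/(1 + 0.0020) − 1 = 9.0818%
Difference (ex-post − ex-ante) = 3.3758% → 3.376%.

3.376%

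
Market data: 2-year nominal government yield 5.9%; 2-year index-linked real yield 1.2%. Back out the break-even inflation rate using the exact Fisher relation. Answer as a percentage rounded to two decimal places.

(1 + π) = (1 + i)/(1 + r) = 1.05900 / 1.01200 = 1.046443
Break-even inflation = 1.046443 − 1 → 4.64%.

4.64%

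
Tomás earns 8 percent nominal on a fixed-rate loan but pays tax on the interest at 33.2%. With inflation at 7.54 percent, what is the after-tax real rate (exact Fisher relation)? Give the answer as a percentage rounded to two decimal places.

-2.04%

After-tax nominal return = 8% × (1 − 0.332) = 5.3440%.
1 + r = 1.05344 / 1.07540 = 0.979580
After-tax real rate = 0.979580 − 1 → -2.04%.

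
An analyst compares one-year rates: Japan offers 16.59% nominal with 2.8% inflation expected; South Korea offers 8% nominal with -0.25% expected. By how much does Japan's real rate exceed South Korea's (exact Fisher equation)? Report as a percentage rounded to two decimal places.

Japan: (1 + 0.1659)/(1 + 0.0280) − 1 = 13.4144%
South Korea: (1 + 0.0800)/(1 − 0.0025) − 1 = 8.2707%
Differential = 13.4144% − 8.2707% = 5.1437% → 5.14%.

5.14%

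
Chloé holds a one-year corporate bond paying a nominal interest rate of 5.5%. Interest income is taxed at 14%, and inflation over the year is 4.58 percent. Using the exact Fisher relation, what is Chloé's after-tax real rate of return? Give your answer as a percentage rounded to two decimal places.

After-tax nominal return = 5.5% × (1 − 0.14) = 4.7300%.
1 + r = 1.04730 / 1.04580 = 1.001434
After-tax real rate = 1.001434 − 1 → 0.14%.

0.14%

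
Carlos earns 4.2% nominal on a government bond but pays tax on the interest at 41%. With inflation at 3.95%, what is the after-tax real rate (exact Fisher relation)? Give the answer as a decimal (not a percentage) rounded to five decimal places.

-0.01416

After-tax nominal return = 4.2% × (1 − 0.41) = 2.4780%.
1 + r = 1.02478 / 1.03950 = 0.985839
After-tax real rate = 0.985839 − 1 → -0.01416.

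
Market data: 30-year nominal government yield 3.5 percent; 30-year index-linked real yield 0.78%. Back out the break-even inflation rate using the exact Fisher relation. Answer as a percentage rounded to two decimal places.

2.70%

(1 + π) = (1 + i)/(1 + r) = 1.03500 / 1.00780 = 1.026989
Break-even inflation = 1.026989 − 1 → 2.70%.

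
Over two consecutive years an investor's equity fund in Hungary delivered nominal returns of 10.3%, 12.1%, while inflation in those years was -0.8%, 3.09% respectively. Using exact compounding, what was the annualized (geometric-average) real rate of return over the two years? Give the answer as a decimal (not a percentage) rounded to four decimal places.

0.0996

Compound the nominal returns: 1.1030 × 1.1210 = 1.23646300.
Compound inflation: 0.9920 × 1.0309 = 1.02265280.
Deflate: 1.23646300 / 1.02265280 = 1.20907409.
Annualized real rate = 1.20907409^(1/2) − 1 = 9.9579% → 0.0996.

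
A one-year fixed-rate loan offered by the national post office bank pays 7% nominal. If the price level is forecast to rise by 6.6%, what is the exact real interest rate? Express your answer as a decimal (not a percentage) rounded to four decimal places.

By the Fisher relation, 1 + r = (1 + i)/(1 + π).
1 + r = 1.07000 / 1.06600 = 1.003752
r = 1.003752 − 1 = 0.3752%, i.e. 0.0038.

0.0038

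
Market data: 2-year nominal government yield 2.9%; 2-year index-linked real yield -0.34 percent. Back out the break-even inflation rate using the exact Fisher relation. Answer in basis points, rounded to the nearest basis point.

325 basis points

(1 + π) = (1 + i)/(1 + r) = 1.02900 / 0.99660 = 1.032511
Break-even inflation = 1.032511 − 1 → 325 basis points.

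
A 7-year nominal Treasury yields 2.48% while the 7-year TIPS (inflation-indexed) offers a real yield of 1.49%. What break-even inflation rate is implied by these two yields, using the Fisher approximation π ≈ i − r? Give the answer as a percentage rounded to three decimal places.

π ≈ i − r = 2.48% − 1.49% → 0.990%.

0.990%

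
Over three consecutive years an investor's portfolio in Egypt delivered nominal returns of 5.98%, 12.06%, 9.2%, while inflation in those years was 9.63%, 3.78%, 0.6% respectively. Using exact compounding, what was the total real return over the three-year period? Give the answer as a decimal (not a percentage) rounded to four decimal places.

Compound the nominal returns: 1.0598 × 1.1206 × 1.0920 = 1.296872.
Compound inflation: 1.0963 × 1.0378 × 1.0060 = 1.144567.
Deflate: 1.296872 / 1.144567 = 1.133068.
Total real return = 1.133068 − 1 → 0.1331.

0.1331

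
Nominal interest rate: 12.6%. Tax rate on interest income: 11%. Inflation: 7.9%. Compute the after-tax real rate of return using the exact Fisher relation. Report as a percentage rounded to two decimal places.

After-tax nominal return = 12.6% × (1 − 0.11) = 11.2140%.
1 + r = 1.11214 / 1.07900 = 1.030714
After-tax real rate = 1.030714 − 1 → 3.07%.

3.07%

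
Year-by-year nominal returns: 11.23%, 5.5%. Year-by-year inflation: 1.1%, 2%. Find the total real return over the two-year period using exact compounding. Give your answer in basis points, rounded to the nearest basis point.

1379 basis points

Compound the nominal returns: 1.1123 × 1.0550 = 1.1734765.
Compound inflation: 1.0110 × 1.0200 = 1.0312200.
Deflate: 1.1734765 / 1.0312200 = 1.1379497.
Total real return = 1.1379497 − 1 → 1379 basis points.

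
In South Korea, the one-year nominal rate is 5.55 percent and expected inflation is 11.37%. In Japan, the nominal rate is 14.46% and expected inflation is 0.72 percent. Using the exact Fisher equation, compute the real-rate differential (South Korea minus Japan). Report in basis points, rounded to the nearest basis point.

South Korea: (1 + 0.0555)/(1 + 0.1137) − 1 = -5.2258%
Japan: (1 + 0.1446)/(1 + 0.0072) − 1 = 13.6418%
Differential = -5.2258% − 13.6418% = -18.8676% → -1887 basis points.

-1887 basis points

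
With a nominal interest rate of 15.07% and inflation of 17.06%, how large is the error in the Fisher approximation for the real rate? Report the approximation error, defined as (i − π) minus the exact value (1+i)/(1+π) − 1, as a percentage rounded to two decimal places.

Approximate: r ≈ 15.070% − 17.060% = -1.9900%
Exact: (1 + 0.1507)/(1 + 0.1706) − 1 = -1.7000%
Error = -1.9900% − (-1.7000%) = -0.2900% → -0.29%.

-0.29%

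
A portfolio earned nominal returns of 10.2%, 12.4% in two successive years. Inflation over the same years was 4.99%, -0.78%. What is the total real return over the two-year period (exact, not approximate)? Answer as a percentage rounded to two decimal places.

18.91%

Nominal growth factor = 1.1020 × 1.1240 = 1.238648
Price-level growth factor = 1.0499 × 0.9922 = 1.041711
Real growth factor = 1.238648 / 1.041711 = 1.189052
Total real return = 1.189052 − 1 → 18.91%.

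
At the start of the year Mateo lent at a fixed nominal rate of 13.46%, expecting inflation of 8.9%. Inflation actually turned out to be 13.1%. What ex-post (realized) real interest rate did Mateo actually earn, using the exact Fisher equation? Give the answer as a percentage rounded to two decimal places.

Ex-post: (1 + 0.1346)/(1 + 0.1310) − 1 = 0.3183%
So the realized real rate is 0.32%.

0.32%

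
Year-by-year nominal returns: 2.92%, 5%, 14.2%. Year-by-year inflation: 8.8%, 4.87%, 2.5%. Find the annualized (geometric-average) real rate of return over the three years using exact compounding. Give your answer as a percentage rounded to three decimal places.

1.808%

Compound the nominal returns: 1.0292 × 1.0500 × 1.1420 = 1.23411372.
Compound inflation: 1.0880 × 1.0487 × 1.0250 = 1.16951024.
Deflate: 1.23411372 / 1.16951024 = 1.05523977.
Annualized real rate = 1.05523977^(1/3) − 1 = 1.8084% → 1.808%.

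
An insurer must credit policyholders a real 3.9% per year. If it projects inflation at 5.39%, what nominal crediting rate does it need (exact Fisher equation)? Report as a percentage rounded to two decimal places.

(1 + i) = (1 + r)(1 + π) = 1.03900 × 1.05390 = 1.0950021
i = 1.0950021 − 1, so the required nominal rate is 9.50%.

9.50%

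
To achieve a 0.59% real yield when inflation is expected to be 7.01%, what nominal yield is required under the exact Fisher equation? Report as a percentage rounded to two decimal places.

7.64%

(1 + i) = (1 + r)(1 + π) = 1.00590 × 1.07010 = 1.07641359
i = 1.07641359 − 1, so the required nominal rate is 7.64%.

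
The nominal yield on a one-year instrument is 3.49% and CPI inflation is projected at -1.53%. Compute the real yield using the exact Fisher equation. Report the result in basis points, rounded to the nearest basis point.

510 basis points

By the Fisher relation, 1 + r = (1 + i)/(1 + π).
1 + r = 1.03490 / 0.98470 = 1.050980
r = 1.050980 − 1 = 5.0980%, i.e. 510 basis points.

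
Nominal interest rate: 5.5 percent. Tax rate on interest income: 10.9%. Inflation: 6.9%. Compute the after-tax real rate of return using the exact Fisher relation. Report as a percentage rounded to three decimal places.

-1.870%

After-tax nominal return = 5.5% × (1 − 0.109) = 4.9005%.
1 + r = 1.049005 / 1.06900 = 0.981296
After-tax real rate = 0.981296 − 1 → -1.870%.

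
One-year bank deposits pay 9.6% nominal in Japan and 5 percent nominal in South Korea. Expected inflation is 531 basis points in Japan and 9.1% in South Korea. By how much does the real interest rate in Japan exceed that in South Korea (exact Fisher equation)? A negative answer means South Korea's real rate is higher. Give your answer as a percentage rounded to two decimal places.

7.83%

Japan: (1 + 0.0960)/(1 + 0.0531) − 1 = 4.0737%
South Korea: (1 + 0.0500)/(1 + 0.0910) − 1 = -3.7580%
Differential = 4.0737% − (-3.7580%) = 7.8317% → 7.83%.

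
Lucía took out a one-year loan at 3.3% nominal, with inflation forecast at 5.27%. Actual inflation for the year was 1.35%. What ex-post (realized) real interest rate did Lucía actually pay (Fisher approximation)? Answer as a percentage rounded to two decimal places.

Ex-post: 3.3% − 1.35% = 1.950%
So the realized real rate is 1.95%.

1.95%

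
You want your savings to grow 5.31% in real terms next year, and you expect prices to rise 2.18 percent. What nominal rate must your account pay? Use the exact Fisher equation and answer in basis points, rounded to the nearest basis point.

761 basis points

(1 + i) = (1 + r)(1 + π) = 1.05310 × 1.02180 = 1.07605758
i = 1.07605758 − 1, so the required nominal rate is 761 basis points.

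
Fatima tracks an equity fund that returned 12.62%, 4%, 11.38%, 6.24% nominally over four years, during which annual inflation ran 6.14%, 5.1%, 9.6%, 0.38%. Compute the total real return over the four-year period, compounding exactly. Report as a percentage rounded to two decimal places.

Nominal growth factor = 1.1262 × 1.0400 × 1.1138 × 1.0624 = 1.385939
Price-level growth factor = 1.0614 × 1.0510 × 1.0960 × 1.0038 = 1.227268
Real growth factor = 1.385939 / 1.227268 = 1.129288
Total real return = 1.129288 − 1 → 12.93%.

12.93%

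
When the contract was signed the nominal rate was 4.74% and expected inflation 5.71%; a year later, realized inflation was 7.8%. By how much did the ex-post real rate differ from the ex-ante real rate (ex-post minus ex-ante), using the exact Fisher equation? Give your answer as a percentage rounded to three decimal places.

Ex-ante: (1 + 0.0474)/(1 + 0.0571) − 1 = -0.9176%
Ex-post: (1 + 0.0474)/(1 + 0.0780) − 1 = -2.8386%
Difference (ex-post − ex-ante) = -1.9210% → -1.921%.

-1.921%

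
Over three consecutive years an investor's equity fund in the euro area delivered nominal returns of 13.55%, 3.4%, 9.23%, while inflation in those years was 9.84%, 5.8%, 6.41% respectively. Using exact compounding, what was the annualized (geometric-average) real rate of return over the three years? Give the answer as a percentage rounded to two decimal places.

Compound the nominal returns: 1.1355 × 1.0340 × 1.0923 = 1.28247708.
Compound inflation: 1.0984 × 1.0580 × 1.0641 = 1.23659827.
Deflate: 1.28247708 / 1.23659827 = 1.03710082.
Annualized real rate = 1.03710082^(1/3) − 1 = 1.2217% → 1.22%.

1.22%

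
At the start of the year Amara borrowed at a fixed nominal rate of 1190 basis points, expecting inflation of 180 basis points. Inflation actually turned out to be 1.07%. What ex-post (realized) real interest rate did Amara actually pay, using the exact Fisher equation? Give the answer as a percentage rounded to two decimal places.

Ex-post: (1 + 0.1190)/(1 + 0.0107) − 1 = 10.7153%
So the realized real rate is 10.72%.

10.72%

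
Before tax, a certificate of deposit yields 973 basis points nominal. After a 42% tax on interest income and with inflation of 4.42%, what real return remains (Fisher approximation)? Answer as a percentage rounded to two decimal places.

After-tax nominal return = 9.73% × (1 − 0.42) = 5.6434%.
r ≈ 5.6434% − 4.42% → 1.22%.

1.22%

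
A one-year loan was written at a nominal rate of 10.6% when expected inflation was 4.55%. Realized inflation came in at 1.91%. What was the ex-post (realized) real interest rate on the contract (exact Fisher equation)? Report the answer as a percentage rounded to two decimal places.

Ex-post: (1 + 0.1060)/(1 + 0.0191) − 1 = 8.5271%
So the realized real rate is 8.53%.

8.53%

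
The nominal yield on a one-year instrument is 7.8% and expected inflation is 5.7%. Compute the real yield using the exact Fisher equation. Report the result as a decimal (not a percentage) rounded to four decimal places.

0.0199

By the Fisher equation, 1 + r = (1 + i)/(1 + π).
1 + r = 1.07800 / 1.05700 = 1.019868
r = 1.019868 − 1 = 1.9868%, i.e. 0.0199.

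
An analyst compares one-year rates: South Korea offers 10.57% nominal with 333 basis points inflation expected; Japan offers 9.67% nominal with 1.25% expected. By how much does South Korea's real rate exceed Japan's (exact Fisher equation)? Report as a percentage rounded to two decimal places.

-1.31%

South Korea: (1 + 0.1057)/(1 + 0.0333) − 1 = 7.0067%
Japan: (1 + 0.0967)/(1 + 0.0125) − 1 = 8.3160%
Differential = 7.0067% − 8.3160% = -1.3094% → -1.31%.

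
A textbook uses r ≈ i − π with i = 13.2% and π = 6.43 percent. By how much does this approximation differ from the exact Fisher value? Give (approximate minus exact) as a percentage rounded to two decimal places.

0.41%

Approximate: r ≈ 13.200% − 6.430% = 6.7700%
Exact: (1 + 0.1320)/(1 + 0.0643) − 1 = 6.3610%
Error = 6.7700% − 6.3610% = 0.4090% → 0.41%.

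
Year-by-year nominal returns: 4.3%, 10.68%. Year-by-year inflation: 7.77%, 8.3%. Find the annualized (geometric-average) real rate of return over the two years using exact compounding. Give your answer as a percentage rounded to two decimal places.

-0.55%

Compound the nominal returns: 1.0430 × 1.1068 = 1.15439240.
Compound inflation: 1.0777 × 1.0830 = 1.16714910.
Deflate: 1.15439240 / 1.16714910 = 0.98907021.
Annualized real rate = 0.98907021^(1/2) − 1 = -0.5480% → -0.55%.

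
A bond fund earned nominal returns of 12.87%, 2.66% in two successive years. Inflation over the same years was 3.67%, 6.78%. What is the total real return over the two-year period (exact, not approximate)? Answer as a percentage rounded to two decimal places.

Nominal growth factor = 1.1287 × 1.0266 = 1.158723
Price-level growth factor = 1.0367 × 1.0678 = 1.106988
Real growth factor = 1.158723 / 1.106988 = 1.046735
Total real return = 1.046735 − 1 → 4.67%.

4.67%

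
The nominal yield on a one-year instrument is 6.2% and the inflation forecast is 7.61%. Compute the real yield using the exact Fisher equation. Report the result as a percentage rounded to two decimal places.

-1.31%

1 + r = 1.06200 / 1.07610 = 0.986897
r = 0.986897 − 1 = -1.3103%, i.e. -1.31%.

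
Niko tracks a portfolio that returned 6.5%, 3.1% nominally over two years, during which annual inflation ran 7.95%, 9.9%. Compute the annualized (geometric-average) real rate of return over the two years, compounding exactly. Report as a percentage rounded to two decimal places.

Compound the nominal returns: 1.0650 × 1.0310 = 1.09801500.
Compound inflation: 1.0795 × 1.0990 = 1.18637050.
Deflate: 1.09801500 / 1.18637050 = 0.92552453.
Annualized real rate = 0.92552453^(1/2) − 1 = -3.7958% → -3.80%.

-3.80%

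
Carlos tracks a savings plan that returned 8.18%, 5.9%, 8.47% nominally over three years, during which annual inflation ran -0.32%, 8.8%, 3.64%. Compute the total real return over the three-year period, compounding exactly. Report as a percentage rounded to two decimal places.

Compound the nominal returns: 1.0818 × 1.0590 × 1.0847 = 1.242661.
Compound inflation: 0.9968 × 1.0880 × 1.0364 = 1.123995.
Deflate: 1.242661 / 1.123995 = 1.105575.
Total real return = 1.105575 − 1 → 10.56%.

10.56%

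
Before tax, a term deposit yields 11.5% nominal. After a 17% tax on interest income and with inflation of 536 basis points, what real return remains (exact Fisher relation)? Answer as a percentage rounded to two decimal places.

After-tax nominal return = 11.5% × (1 − 0.17) = 9.5450%.
1 + r = 1.09545 / 1.05360 = 1.039721
After-tax real rate = 1.039721 − 1 → 3.97%.

3.97%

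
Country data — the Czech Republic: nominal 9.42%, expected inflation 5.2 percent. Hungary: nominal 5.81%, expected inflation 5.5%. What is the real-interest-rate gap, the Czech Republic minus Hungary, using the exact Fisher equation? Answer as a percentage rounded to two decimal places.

The Czech Republic: (1 + 0.0942)/(1 + 0.0520) − 1 = 4.0114%
Hungary: (1 + 0.0581)/(1 + 0.0550) − 1 = 0.2938%
Differential = 4.0114% − 0.2938% = 3.7176% → 3.72%.

3.72%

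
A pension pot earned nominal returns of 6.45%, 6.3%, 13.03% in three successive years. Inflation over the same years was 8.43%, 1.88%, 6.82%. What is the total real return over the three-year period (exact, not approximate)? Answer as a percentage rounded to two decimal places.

8.39%

Nominal growth factor = 1.0645 × 1.0630 × 1.1303 = 1.279006
Price-level growth factor = 1.0843 × 1.0188 × 1.0682 = 1.180024
Real growth factor = 1.279006 / 1.180024 = 1.083881
Total real return = 1.083881 − 1 → 8.39%.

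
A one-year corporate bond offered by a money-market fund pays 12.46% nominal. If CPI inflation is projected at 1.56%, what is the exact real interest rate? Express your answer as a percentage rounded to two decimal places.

By the Fisher identity, 1 + r = (1 + i)/(1 + π).
1 + r = 1.12460 / 1.01560 = 1.107326
r = 1.107326 − 1 = 10.7326%, i.e. 10.73%.

10.73%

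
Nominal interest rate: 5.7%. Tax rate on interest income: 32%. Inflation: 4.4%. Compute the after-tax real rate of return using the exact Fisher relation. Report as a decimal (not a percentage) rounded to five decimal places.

-0.00502

After-tax nominal return = 5.7% × (1 − 0.32) = 3.8760%.
1 + r = 1.03876 / 1.04400 = 0.994981
After-tax real rate = 0.994981 − 1 → -0.00502.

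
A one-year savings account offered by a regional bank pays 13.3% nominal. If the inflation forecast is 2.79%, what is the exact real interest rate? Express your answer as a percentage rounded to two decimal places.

10.22%

1 + r = 1.13300 / 1.02790 = 1.102247
r = 1.102247 − 1 = 10.2247%, i.e. 10.22%.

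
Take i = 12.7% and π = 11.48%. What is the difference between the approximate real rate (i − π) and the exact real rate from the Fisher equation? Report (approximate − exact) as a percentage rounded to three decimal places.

Approximate: r ≈ 12.700% − 11.480% = 1.2200%
Exact: (1 + 0.1270)/(1 + 0.1148) − 1 = 1.0944%
Error = 1.2200% − 1.0944% = 0.1256% → 0.126%.

0.126%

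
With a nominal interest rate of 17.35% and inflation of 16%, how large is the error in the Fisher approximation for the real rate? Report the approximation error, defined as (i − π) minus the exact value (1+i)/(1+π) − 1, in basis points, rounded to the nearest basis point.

19 basis points

Approximate: r ≈ 17.350% − 16.000% = 1.3500%
Exact: (1 + 0.1735)/(1 + 0.1600) − 1 = 1.1638%
Error = 1.3500% − 1.1638% = 0.1862% → 19 basis points.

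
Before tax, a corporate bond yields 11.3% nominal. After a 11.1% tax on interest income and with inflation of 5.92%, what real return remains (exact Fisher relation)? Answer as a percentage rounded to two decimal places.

3.90%

After-tax nominal return = 11.3% × (1 − 0.111) = 10.0457%.
1 + r = 1.100457 / 1.05920 = 1.038951
After-tax real rate = 1.038951 − 1 → 3.90%.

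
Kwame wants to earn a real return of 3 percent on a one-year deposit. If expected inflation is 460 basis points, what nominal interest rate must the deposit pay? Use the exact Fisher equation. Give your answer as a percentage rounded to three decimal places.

7.738%

(1 + i) = (1 + r)(1 + π) = 1.03000 × 1.04600 = 1.07738
i = 1.07738 − 1, so the required nominal rate is 7.738%.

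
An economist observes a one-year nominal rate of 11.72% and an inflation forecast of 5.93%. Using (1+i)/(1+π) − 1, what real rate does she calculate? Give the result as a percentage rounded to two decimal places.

By the Fisher identity, 1 + r = (1 + i)/(1 + π).
1 + r = 1.11720 / 1.05930 = 1.054659
r = 1.054659 − 1 = 5.4659%, i.e. 5.47%.

5.47%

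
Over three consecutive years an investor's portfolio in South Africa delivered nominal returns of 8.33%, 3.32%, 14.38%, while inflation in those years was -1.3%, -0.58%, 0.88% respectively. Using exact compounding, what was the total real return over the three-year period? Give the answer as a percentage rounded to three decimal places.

29.326%

Compound the nominal returns: 1.0833 × 1.0332 × 1.1438 = 1.280216.
Compound inflation: 0.9870 × 0.9942 × 1.0088 = 0.989911.
Deflate: 1.280216 / 0.989911 = 1.293264.
Total real return = 1.293264 − 1 → 29.326%.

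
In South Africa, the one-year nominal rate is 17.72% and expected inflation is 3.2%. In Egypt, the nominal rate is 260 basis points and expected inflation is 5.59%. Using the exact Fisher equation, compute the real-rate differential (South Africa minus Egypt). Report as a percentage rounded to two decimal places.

16.90%

South Africa: (1 + 0.1772)/(1 + 0.0320) − 1 = 14.0698%
Egypt: (1 + 0.0260)/(1 + 0.0559) − 1 = -2.8317%
Differential = 14.0698% − (-2.8317%) = 16.9015% → 16.90%.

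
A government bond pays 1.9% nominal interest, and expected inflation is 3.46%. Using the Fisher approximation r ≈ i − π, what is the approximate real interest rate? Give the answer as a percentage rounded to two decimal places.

r ≈ i − π = 1.9% − 3.46% = -1.56%.

-1.56%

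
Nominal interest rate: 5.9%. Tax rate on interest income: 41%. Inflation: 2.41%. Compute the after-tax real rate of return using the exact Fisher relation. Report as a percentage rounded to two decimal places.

After-tax nominal return = 5.9% × (1 − 0.41) = 3.4810%.
1 + r = 1.03481 / 1.02410 = 1.010458
After-tax real rate = 1.010458 − 1 → 1.05%.

1.05%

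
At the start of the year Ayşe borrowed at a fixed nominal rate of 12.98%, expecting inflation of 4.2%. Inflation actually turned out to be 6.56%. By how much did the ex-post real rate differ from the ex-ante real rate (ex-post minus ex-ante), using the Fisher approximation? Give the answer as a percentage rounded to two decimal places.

-2.36%

Ex-ante: 12.98% − 4.2% = 8.780%
Ex-post: 12.98% − 6.56% = 6.420%
Difference (ex-post − ex-ante) = -2.3600% → -2.36%.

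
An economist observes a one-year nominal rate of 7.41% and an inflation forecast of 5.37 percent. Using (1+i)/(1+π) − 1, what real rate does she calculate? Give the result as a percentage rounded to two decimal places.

By the Fisher equation, 1 + r = (1 + i)/(1 + π).
1 + r = 1.07410 / 1.05370 = 1.019360
r = 1.019360 − 1 = 1.9360%, i.e. 1.94%.

1.94%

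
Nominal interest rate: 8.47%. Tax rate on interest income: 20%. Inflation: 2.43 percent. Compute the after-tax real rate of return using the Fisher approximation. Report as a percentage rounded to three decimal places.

After-tax nominal return = 8.47% × (1 − 0.2) = 6.7760%.
r ≈ 6.7760% − 2.43% → 4.346%.

4.346%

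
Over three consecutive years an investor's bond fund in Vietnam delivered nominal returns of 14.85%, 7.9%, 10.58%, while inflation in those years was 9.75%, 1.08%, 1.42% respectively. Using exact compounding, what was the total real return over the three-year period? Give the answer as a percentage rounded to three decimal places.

Compound the nominal returns: 1.1485 × 1.0790 × 1.1058 = 1.370342.
Compound inflation: 1.0975 × 1.0108 × 1.0142 = 1.125106.
Deflate: 1.370342 / 1.125106 = 1.217967.
Total real return = 1.217967 − 1 → 21.797%.

21.797%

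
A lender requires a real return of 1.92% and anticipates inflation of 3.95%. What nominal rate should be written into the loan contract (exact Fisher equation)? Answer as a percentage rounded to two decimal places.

(1 + i) = (1 + r)(1 + π) = 1.01920 × 1.03950 = 1.0594584
i = 1.0594584 − 1, so the required nominal rate is 5.95%.

5.95%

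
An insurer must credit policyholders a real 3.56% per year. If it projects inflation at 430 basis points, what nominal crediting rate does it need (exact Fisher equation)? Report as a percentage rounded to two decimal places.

(1 + i) = (1 + r)(1 + π) = 1.03560 × 1.04300 = 1.0801308
i = 1.0801308 − 1, so the required nominal rate is 8.01%.

8.01%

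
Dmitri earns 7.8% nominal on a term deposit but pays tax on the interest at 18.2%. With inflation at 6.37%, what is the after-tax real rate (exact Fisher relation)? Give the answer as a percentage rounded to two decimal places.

After-tax nominal return = 7.8% × (1 − 0.182) = 6.3804%.
1 + r = 1.063804 / 1.06370 = 1.000098
After-tax real rate = 1.000098 − 1 → 0.01%.

0.01%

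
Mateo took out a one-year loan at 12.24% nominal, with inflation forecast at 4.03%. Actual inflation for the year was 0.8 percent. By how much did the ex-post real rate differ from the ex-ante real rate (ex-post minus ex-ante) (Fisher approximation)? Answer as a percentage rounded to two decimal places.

Ex-ante: 12.24% − 4.03% = 8.210%
Ex-post: 12.24% − 0.8% = 11.440%
Difference (ex-post − ex-ante) = 3.2300% → 3.23%.

3.23%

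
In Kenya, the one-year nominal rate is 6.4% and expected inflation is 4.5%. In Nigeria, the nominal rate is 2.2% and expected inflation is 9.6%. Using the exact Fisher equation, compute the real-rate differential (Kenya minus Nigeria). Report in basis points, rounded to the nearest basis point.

857 basis points

Kenya: (1 + 0.0640)/(1 + 0.0450) − 1 = 1.8182%
Nigeria: (1 + 0.0220)/(1 + 0.0960) − 1 = -6.7518%
Differential = 1.8182% − (-6.7518%) = 8.5700% → 857 basis points.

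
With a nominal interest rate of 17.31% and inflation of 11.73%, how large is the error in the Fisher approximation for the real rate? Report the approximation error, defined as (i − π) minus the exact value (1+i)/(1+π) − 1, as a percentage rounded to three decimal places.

0.586%

Approximate: r ≈ 17.310% − 11.730% = 5.5800%
Exact: (1 + 0.1731)/(1 + 0.1173) − 1 = 4.9942%
Error = 5.5800% − 4.9942% = 0.5858% → 0.586%.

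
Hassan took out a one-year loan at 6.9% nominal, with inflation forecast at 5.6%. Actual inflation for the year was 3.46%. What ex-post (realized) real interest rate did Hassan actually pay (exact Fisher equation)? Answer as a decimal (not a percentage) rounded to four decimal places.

Ex-post: (1 + 0.0690)/(1 + 0.0346) − 1 = 3.32496%
So the realized real rate is 0.0332.

0.0332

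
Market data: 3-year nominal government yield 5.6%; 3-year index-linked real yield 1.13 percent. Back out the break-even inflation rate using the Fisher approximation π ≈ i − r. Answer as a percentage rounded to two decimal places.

π ≈ i − r = 5.6% − 1.13% → 4.47%.

4.47%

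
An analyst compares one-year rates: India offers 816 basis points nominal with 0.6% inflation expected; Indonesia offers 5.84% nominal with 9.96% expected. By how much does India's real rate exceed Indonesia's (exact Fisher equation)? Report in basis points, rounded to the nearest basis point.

India: (1 + 0.0816)/(1 + 0.0060) − 1 = 7.5149%
Indonesia: (1 + 0.0584)/(1 + 0.0996) − 1 = -3.7468%
Differential = 7.5149% − (-3.7468%) = 11.2617% → 1126 basis points.

1126 basis points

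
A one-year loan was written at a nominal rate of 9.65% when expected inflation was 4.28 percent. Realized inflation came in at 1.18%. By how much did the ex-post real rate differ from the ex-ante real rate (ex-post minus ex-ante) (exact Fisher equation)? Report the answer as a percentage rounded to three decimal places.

3.222%

Ex-ante: (1 + 0.0965)/(1 + 0.0428) − 1 = 5.1496%
Ex-post: (1 + 0.0965)/(1 + 0.0118) − 1 = 8.3712%
Difference (ex-post − ex-ante) = 3.2216% → 3.222%.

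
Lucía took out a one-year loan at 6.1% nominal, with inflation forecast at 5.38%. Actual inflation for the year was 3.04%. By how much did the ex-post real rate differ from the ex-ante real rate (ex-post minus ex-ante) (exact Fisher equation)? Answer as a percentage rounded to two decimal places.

Ex-ante: (1 + 0.0610)/(1 + 0.0538) − 1 = 0.6832%
Ex-post: (1 + 0.0610)/(1 + 0.0304) − 1 = 2.9697%
Difference (ex-post − ex-ante) = 2.2865% → 2.29%.

2.29%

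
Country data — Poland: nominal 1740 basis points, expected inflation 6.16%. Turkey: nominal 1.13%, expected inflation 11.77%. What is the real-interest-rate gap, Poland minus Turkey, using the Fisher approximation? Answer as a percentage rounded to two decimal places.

Poland: 17.4% − 6.16% = 11.240%
Turkey: 1.13% − 11.77% = -10.640%
Differential = 21.880% → 21.88%.

21.88%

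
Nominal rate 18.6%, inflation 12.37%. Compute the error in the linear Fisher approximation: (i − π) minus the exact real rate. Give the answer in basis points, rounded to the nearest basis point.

Approximate: r ≈ 18.600% − 12.370% = 6.2300%
Exact: (1 + 0.1860)/(1 + 0.1237) − 1 = 5.5442%
Error = 6.2300% − 5.5442% = 0.6858% → 69 basis points.

69 basis points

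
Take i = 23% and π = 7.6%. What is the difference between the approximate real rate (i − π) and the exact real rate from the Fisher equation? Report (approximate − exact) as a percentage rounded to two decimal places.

1.09%

Approximate: r ≈ 23.000% − 7.600% = 15.4000%
Exact: (1 + 0.2300)/(1 + 0.0760) − 1 = 14.3123%
Error = 15.4000% − 14.3123% = 1.0877% → 1.09%.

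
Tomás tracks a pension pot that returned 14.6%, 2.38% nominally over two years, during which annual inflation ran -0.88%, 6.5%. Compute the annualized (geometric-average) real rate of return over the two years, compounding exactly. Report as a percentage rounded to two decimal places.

5.43%

Compound the nominal returns: 1.1460 × 1.0238 = 1.17327480.
Compound inflation: 0.9912 × 1.0650 = 1.05562800.
Deflate: 1.17327480 / 1.05562800 = 1.11144721.
Annualized real rate = 1.11144721^(1/2) − 1 = 5.4252% → 5.43%.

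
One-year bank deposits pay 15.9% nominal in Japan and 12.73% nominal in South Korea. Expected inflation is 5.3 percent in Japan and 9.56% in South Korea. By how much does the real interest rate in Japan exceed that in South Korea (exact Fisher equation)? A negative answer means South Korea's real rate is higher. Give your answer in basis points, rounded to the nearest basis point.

717 basis points

Japan: (1 + 0.1590)/(1 + 0.0530) − 1 = 10.0665%
South Korea: (1 + 0.1273)/(1 + 0.0956) − 1 = 2.8934%
Differential = 10.0665% − 2.8934% = 7.1731% → 717 basis points.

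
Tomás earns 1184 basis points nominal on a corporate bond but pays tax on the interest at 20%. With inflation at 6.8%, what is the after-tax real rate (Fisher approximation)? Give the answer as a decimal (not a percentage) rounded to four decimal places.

After-tax nominal return = 11.84% × (1 − 0.2) = 9.4720%.
r ≈ 9.4720% − 6.8% → 0.0267.

0.0267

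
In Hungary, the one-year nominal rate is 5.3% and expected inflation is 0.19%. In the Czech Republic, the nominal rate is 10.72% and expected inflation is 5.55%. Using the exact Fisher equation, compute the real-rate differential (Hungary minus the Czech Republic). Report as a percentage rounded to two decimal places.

Hungary: (1 + 0.0530)/(1 + 0.0019) − 1 = 5.1003%
The Czech Republic: (1 + 0.1072)/(1 + 0.0555) − 1 = 4.8982%
Differential = 5.1003% − 4.8982% = 0.2022% → 0.20%.

0.20%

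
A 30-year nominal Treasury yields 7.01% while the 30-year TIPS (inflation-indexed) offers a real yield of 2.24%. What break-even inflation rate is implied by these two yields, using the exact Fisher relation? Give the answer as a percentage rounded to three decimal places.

4.665%

(1 + π) = (1 + i)/(1 + r) = 1.07010 / 1.02240 = 1.0466549
Break-even inflation = 1.0466549 − 1 → 4.665%.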